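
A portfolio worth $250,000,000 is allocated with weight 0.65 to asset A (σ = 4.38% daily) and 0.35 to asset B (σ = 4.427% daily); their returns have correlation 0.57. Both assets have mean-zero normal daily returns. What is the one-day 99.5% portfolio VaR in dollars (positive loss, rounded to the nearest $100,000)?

σ_p² = 0.65²·4.38² + 0.35²·4.427² + 2·0.57·0.65·0.35·4.38·4.427 = 15.5351 (%²).
σ_p = √15.5351 = 3.941%.
At 99.5%, z = 2.576.
VaR = 2.576 × 3.941% = 10.152%; on $250,000,000 that is $25,380,000.

$25,400,000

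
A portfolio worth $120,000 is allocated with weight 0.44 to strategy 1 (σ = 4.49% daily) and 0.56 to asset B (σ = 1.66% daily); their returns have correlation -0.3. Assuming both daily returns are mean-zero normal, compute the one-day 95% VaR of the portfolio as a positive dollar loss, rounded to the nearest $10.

$3,780

σ_p² = 0.44²·4.49² + 0.56²·1.66² + 2·-0.3·0.44·0.56·4.49·1.66 = 3.6652 (%²).
σ_p = √3.6652 = 1.914%.
At 95%, z = 1.645.
VaR = 1.645 × 1.914% = 3.149%; on $120,000 that is $3,779.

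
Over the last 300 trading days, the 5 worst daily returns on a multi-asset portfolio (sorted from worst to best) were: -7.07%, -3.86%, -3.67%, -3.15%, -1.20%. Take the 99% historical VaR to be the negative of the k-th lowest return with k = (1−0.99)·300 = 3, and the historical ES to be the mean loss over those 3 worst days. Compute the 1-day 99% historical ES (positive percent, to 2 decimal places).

4.87%

The 3 worst returns sum to -14.60%.
ES = −(-14.60%) / 3 = 4.8666…% ≈ 4.87%.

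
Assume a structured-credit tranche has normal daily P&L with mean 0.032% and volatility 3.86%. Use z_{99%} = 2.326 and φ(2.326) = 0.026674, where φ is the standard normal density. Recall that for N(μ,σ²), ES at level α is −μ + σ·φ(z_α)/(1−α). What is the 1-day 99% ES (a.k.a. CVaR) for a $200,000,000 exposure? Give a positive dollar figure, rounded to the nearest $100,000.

Tail multiplier: φ(z)/(1−α) = 0.026674 / 0.01 = 2.667.
ES = −(0.032%) + 3.86% × 2.667 = 10.263%.
On $200,000,000: 0.10263 × $200,000,000 = $20,526,000.

$20,500,000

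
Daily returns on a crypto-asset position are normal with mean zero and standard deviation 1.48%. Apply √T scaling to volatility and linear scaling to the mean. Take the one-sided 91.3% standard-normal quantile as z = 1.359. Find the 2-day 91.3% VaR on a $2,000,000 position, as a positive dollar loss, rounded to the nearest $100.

σ_{2d} = 1.48% × √2 = 2.093%.
VaR = 1.359 × 2.093% = 2.844%.
On $2,000,000: 0.02844 × $2,000,000 = $56,880.

$56,900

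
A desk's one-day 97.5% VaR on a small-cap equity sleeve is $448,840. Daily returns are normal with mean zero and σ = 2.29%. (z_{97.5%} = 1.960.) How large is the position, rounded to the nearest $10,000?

VaR as a fraction of value: z·σ = 1.960 × 2.29% = 4.4884%.
Position = $448,840 / 0.044884 = $10,000,000.

$10,000,000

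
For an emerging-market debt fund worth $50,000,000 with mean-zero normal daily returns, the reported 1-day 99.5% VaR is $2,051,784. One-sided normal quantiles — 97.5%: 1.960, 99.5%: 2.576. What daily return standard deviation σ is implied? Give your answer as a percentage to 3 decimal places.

1.593%

VaR as a fraction: $2,051,784 / $50,000,000 = 4.104%.
σ = VaR / z = 4.104% / 2.576 = 1.593%.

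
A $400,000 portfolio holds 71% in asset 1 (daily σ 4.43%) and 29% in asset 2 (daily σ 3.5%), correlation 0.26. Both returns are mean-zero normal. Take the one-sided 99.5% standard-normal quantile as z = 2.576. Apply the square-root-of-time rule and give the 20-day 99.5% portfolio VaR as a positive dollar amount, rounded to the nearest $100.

σ_p = √(0.71²·4.43² + 0.29²·3.5² + 2·0.26·0.71·0.29·4.43·3.5) = 3.547%.
σ_{20d} = 3.547% × √20 = 15.863%.
VaR = 2.576 × 15.863% = 40.863%; on $400,000 that is $163,452.

$163,500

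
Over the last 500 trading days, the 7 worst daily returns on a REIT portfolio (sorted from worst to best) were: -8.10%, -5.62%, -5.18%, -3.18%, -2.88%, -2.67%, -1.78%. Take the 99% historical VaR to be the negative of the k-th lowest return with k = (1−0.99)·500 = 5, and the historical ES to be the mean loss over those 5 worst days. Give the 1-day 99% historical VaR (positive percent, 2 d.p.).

2.88%

k = 5; the 5th lowest return is -2.88%, so VaR = 2.88%.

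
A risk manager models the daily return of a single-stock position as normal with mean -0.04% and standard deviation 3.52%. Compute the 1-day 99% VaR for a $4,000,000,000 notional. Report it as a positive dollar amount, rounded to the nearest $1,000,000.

At 99% one-sided, z = 2.326.
VaR = −μ + z·σ = −(-0.04%) + 2.326 × 3.52% = 8.228%.
On $4,000,000,000: 0.08228 × $4,000,000,000 = $329,120,000.

$329,000,000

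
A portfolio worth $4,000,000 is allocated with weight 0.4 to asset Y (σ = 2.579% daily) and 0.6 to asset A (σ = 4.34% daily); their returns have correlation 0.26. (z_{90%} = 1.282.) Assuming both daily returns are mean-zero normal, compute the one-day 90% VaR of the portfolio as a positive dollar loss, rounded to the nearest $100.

$155,900

σ_p² = 0.4²·2.579² + 0.6²·4.34² + 2·0.26·0.4·0.6·2.579·4.34 = 9.2419 (%²).
σ_p = √9.2419 = 3.040%.
VaR = 1.282 × 3.040% = 3.897%; on $4,000,000 that is $155,880.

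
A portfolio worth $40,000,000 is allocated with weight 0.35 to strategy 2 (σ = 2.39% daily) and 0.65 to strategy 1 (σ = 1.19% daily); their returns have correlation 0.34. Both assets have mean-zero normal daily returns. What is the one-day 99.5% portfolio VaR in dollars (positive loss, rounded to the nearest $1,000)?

$1,358,000

σ_p² = 0.35²·2.39² + 0.65²·1.19² + 2·0.34·0.35·0.65·2.39·1.19 = 1.7380 (%²).
σ_p = √1.7380 = 1.318%.
At 99.5%, z = 2.576.
VaR = 2.576 × 1.318% = 3.395%; on $40,000,000 that is $1,358,000.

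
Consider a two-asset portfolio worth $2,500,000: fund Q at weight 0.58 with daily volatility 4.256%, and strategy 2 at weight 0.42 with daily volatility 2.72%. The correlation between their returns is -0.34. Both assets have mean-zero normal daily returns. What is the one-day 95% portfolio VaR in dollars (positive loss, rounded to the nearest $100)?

$96,300

σ_p² = 0.58²·4.256² + 0.42²·2.72² + 2·-0.34·0.58·0.42·4.256·2.72 = 5.4809 (%²).
σ_p = √5.4809 = 2.341%.
At 95%, z = 1.645.
VaR = 1.645 × 2.341% = 3.851%; on $2,500,000 that is $96,275.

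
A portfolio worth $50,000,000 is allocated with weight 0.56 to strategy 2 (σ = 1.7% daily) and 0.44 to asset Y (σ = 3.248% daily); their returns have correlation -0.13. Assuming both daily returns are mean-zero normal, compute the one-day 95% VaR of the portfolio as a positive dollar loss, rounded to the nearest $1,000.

$1,325,000

σ_p² = 0.56²·1.7² + 0.44²·3.248² + 2·-0.13·0.56·0.44·1.7·3.248 = 2.5950 (%²).
σ_p = √2.5950 = 1.611%.
At 95%, z = 1.645.
VaR = 1.645 × 1.611% = 2.650%; on $50,000,000 that is $1,325,000.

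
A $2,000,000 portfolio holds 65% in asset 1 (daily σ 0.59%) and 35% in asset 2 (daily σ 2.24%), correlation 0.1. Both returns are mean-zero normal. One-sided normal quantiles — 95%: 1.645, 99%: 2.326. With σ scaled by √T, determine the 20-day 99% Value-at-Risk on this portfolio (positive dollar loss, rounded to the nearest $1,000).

σ_p = √(0.65²·0.59² + 0.35²·2.24² + 2·0.1·0.65·0.35·0.59·2.24) = 0.907%.
σ_{20d} = 0.907% × √20 = 4.056%.
VaR = 2.326 × 4.056% = 9.434%; on $2,000,000 that is $188,680.

$189,000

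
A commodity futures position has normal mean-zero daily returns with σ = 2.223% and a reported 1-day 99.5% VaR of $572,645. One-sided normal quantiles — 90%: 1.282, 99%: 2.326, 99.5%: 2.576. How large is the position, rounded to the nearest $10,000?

$10,000,000

VaR as a fraction of value: z·σ = 2.576 × 2.223% = 5.72645%.
Position = $572,645 / 0.0572645 = $10,000,003.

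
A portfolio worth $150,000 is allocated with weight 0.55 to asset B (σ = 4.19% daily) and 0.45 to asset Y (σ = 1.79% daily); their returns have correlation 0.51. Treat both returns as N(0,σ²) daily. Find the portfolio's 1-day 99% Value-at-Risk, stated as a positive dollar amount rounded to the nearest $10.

σ_p² = 0.55²·4.19² + 0.45²·1.79² + 2·0.51·0.55·0.45·4.19·1.79 = 7.8530 (%²).
σ_p = √7.8530 = 2.802%.
At 99%, z = 2.326.
VaR = 2.326 × 2.802% = 6.517%; on $150,000 that is $9,776.

$9,780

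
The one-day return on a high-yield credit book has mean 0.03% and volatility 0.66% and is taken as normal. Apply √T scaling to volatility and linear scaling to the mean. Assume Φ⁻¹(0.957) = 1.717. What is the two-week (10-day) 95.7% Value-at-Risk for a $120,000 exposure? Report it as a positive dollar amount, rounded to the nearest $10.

$3,940

σ_{10d} = 0.66% × √10 = 2.087%; μ_{10d} = 10 × 0.03% = 0.300%.
VaR = −(0.300%) + 1.717 × 2.087% = 3.283%.
On $120,000: 0.03283 × $120,000 = $3,940.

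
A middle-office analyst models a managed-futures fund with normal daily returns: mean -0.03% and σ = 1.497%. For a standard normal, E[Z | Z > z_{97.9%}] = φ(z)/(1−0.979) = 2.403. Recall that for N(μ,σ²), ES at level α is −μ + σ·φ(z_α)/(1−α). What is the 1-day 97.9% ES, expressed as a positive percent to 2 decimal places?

ES = −(-0.03%) + 1.497% × 2.403 = 3.627%.

3.63%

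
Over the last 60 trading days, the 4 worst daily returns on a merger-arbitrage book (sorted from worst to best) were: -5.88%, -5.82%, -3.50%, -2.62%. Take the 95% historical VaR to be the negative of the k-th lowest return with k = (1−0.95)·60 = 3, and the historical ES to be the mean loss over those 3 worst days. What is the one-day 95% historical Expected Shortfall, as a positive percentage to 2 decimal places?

5.07%

The 3 worst returns sum to -15.20%.
ES = −(-15.20%) / 3 = 5.0666…% ≈ 5.07%.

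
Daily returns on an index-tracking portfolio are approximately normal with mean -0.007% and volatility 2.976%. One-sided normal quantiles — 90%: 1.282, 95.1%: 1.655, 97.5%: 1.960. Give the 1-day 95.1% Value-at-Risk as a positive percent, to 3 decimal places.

VaR = −μ + z·σ = −(-0.007%) + 1.655 × 2.976% = 4.932%.

4.932%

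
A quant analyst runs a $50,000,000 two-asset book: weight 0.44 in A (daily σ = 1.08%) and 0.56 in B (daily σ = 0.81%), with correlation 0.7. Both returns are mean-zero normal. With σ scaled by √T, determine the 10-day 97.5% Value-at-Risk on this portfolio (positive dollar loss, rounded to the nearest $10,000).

σ_p = √(0.44²·1.08² + 0.56²·0.81² + 2·0.7·0.44·0.56·1.08·0.81) = 0.856%.
σ_{10d} = 0.856% × √10 = 2.707%.
z(97.5%) = 1.960.
VaR = 1.960 × 2.707% = 5.306%; on $50,000,000 that is $2,653,000.

$2,650,000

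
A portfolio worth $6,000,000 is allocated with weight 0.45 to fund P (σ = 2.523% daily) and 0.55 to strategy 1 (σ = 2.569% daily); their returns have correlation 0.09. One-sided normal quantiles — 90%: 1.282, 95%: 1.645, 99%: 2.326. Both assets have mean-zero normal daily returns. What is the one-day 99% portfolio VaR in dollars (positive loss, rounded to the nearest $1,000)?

$264,000

σ_p² = 0.45²·2.523² + 0.55²·2.569² + 2·0.09·0.45·0.55·2.523·2.569 = 3.5742 (%²).
σ_p = √3.5742 = 1.891%.
VaR = 2.326 × 1.891% = 4.398%; on $6,000,000 that is $263,880.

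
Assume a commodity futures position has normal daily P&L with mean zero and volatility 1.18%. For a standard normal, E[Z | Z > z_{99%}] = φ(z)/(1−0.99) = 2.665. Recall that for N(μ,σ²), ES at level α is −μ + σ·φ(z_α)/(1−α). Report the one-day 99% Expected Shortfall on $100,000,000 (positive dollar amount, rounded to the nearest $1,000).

$3,145,000

ES = 1.18% × 2.665 = 3.145%.
On $100,000,000: 0.03145 × $100,000,000 = $3,145,000.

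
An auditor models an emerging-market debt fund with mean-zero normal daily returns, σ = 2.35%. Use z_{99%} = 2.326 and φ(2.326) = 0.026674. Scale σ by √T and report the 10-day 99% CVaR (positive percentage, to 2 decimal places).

19.82%

σ_{10d} = 2.35% × √10 = 7.431%.
ES multiplier = φ(z)/(1−α) = 0.026674/0.01 = 2.667.
ES = 7.431% × 2.667 = 19.818%.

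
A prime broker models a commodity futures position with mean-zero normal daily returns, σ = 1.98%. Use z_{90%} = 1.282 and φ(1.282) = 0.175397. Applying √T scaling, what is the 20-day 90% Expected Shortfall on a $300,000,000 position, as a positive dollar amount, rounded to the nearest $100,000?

$46,600,000

σ_{20d} = 1.98% × √20 = 8.855%.
ES multiplier = φ(z)/(1−α) = 0.175397/0.1 = 1.754.
ES = 8.855% × 1.754 = 15.532%; on $300,000,000: $46,596,000.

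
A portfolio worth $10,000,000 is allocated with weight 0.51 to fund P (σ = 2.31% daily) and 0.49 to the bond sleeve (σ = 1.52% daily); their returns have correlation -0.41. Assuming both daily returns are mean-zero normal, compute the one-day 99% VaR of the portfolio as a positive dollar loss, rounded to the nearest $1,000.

$257,000

σ_p² = 0.51²·2.31² + 0.49²·1.52² + 2·-0.41·0.51·0.49·2.31·1.52 = 1.2231 (%²).
σ_p = √1.2231 = 1.106%.
At 99%, z = 2.326.
VaR = 2.326 × 1.106% = 2.573%; on $10,000,000 that is $257,300.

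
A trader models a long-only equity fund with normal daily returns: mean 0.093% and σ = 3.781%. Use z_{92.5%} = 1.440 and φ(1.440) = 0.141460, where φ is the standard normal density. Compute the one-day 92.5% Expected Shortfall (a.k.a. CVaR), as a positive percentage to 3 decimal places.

7.038%

Tail multiplier: φ(z)/(1−α) = 0.141460 / 0.075 = 1.886.
ES = −(0.093%) + 3.781% × 1.886 = 7.038%.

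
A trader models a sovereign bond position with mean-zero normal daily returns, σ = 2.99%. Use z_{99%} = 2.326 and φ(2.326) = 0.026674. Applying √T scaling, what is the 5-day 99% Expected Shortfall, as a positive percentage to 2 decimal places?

σ_{5d} = 2.99% × √5 = 6.686%.
ES multiplier = φ(z)/(1−α) = 0.026674/0.01 = 2.667.
ES = 6.686% × 2.667 = 17.832%.

17.83%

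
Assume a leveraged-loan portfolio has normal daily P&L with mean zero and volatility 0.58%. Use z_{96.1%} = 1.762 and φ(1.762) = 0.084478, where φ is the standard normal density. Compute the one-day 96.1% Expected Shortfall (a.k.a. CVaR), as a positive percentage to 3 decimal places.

Tail multiplier: φ(z)/(1−α) = 0.084478 / 0.039 = 2.166.
ES = 0.58% × 2.166 = 1.256%.

1.256%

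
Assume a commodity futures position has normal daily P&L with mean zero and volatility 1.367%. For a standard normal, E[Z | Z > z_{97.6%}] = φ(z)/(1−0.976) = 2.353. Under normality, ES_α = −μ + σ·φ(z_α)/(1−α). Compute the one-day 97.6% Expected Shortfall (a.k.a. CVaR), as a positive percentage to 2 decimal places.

ES = 1.367% × 2.353 = 3.217%.

3.22%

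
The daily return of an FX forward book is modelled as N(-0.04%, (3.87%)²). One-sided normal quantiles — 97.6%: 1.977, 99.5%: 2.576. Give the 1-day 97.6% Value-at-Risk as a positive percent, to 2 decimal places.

VaR = −μ + z·σ = −(-0.04%) + 1.977 × 3.87% = 7.691%.

7.69%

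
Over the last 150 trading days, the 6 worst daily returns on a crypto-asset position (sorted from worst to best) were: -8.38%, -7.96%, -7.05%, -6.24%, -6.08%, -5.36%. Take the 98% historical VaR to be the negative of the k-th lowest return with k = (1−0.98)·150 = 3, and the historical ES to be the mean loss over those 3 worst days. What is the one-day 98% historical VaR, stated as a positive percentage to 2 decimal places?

k = 3; the 3rd lowest return is -7.05%, so VaR = 7.05%.

7.05%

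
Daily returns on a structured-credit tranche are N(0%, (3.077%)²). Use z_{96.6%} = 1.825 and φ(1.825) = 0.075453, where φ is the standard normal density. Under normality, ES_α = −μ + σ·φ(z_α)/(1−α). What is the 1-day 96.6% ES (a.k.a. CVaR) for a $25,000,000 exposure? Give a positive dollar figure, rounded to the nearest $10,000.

Tail multiplier: φ(z)/(1−α) = 0.075453 / 0.034 = 2.219.
ES = 3.077% × 2.219 = 6.828%.
On $25,000,000: 0.06828 × $25,000,000 = $1,707,000.

$1,710,000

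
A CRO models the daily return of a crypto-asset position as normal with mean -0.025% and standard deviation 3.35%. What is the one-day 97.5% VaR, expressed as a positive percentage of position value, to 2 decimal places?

At 97.5% one-sided, z = 1.960.
VaR = −μ + z·σ = −(-0.025%) + 1.960 × 3.35% = 6.591%.

6.59%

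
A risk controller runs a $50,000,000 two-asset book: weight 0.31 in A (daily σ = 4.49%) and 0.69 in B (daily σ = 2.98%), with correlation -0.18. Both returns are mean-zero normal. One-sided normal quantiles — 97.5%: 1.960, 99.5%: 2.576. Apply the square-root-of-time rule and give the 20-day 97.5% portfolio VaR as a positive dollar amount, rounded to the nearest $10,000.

$9,930,000

σ_p = √(0.31²·4.49² + 0.69²·2.98² + 2·-0.18·0.31·0.69·4.49·2.98) = 2.266%.
σ_{20d} = 2.266% × √20 = 10.134%.
VaR = 1.960 × 10.134% = 19.863%; on $50,000,000 that is $9,931,500.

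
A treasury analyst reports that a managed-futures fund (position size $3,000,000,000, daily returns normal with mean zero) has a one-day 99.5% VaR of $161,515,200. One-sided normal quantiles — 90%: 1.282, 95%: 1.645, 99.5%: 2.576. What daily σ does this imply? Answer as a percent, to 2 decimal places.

2.09%

VaR as a fraction: $161,515,200 / $3,000,000,000 = 5.384%.
σ = VaR / z = 5.384% / 2.576 = 2.090%.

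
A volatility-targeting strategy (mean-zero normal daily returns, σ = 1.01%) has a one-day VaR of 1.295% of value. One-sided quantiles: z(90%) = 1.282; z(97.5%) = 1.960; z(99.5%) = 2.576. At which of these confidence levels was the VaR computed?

90%

Implied z = VaR/σ = 1.295 / 1.01 = 1.282.
This matches z(90%) = 1.282.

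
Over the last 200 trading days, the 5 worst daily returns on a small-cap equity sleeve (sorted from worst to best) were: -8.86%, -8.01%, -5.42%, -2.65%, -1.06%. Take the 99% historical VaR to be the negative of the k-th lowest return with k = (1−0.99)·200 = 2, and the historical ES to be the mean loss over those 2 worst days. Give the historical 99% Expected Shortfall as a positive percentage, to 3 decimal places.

The 2 worst returns sum to -16.87%.
ES = −(-16.87%) / 2 = 8.435%.

8.435%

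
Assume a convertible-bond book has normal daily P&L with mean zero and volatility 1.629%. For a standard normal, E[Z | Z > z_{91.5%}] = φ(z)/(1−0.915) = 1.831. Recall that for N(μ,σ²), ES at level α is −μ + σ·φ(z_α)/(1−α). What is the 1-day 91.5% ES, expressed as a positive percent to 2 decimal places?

2.98%

ES = 1.629% × 1.831 = 2.983%.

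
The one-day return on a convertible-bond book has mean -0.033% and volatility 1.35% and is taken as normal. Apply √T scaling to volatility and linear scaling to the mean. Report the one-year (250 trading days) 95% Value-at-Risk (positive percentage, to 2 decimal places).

43.36%

At 95%, z = 1.645.
σ_{250d} = 1.35% × √250 = 21.345%; μ_{250d} = 250 × -0.033% = -8.250%.
VaR = −(-8.250%) + 1.645 × 21.345% = 43.363%.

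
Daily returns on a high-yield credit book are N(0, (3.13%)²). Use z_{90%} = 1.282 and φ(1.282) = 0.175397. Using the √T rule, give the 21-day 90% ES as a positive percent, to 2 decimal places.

25.16%

σ_{21d} = 3.13% × √21 = 14.343%.
ES multiplier = φ(z)/(1−α) = 0.175397/0.1 = 1.754.
ES = 14.343% × 1.754 = 25.158%.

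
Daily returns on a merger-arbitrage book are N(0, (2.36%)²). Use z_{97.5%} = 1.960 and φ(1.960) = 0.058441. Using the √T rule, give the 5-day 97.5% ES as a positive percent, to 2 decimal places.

σ_{5d} = 2.36% × √5 = 5.277%.
ES multiplier = φ(z)/(1−α) = 0.058441/0.025 = 2.338.
ES = 5.277% × 2.338 = 12.338%.

12.34%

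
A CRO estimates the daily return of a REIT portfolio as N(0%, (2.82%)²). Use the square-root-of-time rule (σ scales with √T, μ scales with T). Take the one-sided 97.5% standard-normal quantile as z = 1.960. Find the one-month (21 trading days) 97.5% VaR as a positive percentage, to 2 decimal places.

σ_{21d} = 2.82% × √21 = 12.923%.
VaR = 1.960 × 12.923% = 25.329%.

25.33%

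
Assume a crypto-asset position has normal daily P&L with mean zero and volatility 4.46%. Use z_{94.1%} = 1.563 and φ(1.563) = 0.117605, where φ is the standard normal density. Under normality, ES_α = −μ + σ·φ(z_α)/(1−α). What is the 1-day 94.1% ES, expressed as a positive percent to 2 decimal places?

8.89%

Tail multiplier: φ(z)/(1−α) = 0.117605 / 0.059 = 1.993.
ES = 4.46% × 1.993 = 8.889%.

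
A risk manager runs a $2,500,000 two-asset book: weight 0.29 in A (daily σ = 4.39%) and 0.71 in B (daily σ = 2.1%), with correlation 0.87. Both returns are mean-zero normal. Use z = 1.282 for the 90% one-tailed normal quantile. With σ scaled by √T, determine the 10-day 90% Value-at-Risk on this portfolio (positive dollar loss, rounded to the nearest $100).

$270,900

σ_p = √(0.29²·4.39² + 0.71²·2.1² + 2·0.87·0.29·0.71·4.39·2.1) = 2.673%.
σ_{10d} = 2.673% × √10 = 8.453%.
VaR = 1.282 × 8.453% = 10.837%; on $2,500,000 that is $270,925.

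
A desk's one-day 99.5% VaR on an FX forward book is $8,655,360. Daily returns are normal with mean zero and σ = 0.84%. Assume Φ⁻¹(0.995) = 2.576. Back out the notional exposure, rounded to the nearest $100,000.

$400,000,000

VaR as a fraction of value: z·σ = 2.576 × 0.84% = 2.16384%.
Position = $8,655,360 / 0.0216384 = $400,000,000.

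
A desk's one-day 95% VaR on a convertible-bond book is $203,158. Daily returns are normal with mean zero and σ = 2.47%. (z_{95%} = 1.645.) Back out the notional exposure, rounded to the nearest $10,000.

VaR as a fraction of value: z·σ = 1.645 × 2.47% = 4.06315%.
Position = $203,158 / 0.0406315 = $5,000,012.

$5,000,000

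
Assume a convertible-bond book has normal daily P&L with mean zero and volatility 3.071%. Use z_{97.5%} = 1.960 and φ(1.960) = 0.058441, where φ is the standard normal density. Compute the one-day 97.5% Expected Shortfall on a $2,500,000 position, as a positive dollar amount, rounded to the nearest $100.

$179,500

Tail multiplier: φ(z)/(1−α) = 0.058441 / 0.025 = 2.338.
ES = 3.071% × 2.338 = 7.180%.
On $2,500,000: 0.07180 × $2,500,000 = $179,500.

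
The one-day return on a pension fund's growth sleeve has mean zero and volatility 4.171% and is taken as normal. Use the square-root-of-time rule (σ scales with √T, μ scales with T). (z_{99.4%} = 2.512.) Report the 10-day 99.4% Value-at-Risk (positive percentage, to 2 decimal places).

σ_{10d} = 4.171% × √10 = 13.190%.
VaR = 2.512 × 13.190% = 33.133%.

33.13%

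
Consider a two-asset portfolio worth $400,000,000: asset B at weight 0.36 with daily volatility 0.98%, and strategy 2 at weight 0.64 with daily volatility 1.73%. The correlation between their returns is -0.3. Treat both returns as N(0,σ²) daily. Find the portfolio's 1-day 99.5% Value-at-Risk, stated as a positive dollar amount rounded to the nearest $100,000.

$10,900,000

σ_p² = 0.36²·0.98² + 0.64²·1.73² + 2·-0.3·0.36·0.64·0.98·1.73 = 1.1160 (%²).
σ_p = √1.1160 = 1.056%.
At 99.5%, z = 2.576.
VaR = 2.576 × 1.056% = 2.720%; on $400,000,000 that is $10,880,000.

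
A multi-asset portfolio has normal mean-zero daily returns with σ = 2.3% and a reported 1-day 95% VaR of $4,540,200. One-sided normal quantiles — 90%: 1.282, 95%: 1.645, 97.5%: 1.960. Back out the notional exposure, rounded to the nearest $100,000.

VaR as a fraction of value: z·σ = 1.645 × 2.3% = 3.7835%.
Position = $4,540,200 / 0.037835 = $120,000,000.

$120,000,000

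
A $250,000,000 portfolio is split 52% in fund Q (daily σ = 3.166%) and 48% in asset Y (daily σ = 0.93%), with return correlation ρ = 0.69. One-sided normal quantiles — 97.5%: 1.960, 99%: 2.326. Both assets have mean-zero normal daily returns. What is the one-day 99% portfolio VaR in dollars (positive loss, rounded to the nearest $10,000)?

$11,520,000

σ_p² = 0.52²·3.166² + 0.48²·0.93² + 2·0.69·0.52·0.48·3.166·0.93 = 3.9238 (%²).
σ_p = √3.9238 = 1.981%.
VaR = 2.326 × 1.981% = 4.608%; on $250,000,000 that is $11,520,000.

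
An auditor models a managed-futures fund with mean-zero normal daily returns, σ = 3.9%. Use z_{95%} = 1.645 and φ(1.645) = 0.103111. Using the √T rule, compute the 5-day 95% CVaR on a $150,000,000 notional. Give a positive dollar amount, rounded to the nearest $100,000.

$27,000,000

σ_{5d} = 3.9% × √5 = 8.721%.
ES multiplier = φ(z)/(1−α) = 0.103111/0.05 = 2.062.
ES = 8.721% × 2.062 = 17.983%; on $150,000,000: $26,974,500.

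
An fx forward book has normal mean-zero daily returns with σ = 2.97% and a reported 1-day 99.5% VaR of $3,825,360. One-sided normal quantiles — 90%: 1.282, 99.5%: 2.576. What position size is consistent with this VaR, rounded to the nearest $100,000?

$50,000,000

VaR as a fraction of value: z·σ = 2.576 × 2.97% = 7.65072%.
Position = $3,825,360 / 0.0765072 = $50,000,000.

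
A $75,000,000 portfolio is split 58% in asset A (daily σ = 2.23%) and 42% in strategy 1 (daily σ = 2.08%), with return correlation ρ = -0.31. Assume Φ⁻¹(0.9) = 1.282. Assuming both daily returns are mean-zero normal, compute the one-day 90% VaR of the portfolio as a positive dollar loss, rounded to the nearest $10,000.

$1,270,000

σ_p² = 0.58²·2.23² + 0.42²·2.08² + 2·-0.31·0.58·0.42·2.23·2.08 = 1.7355 (%²).
σ_p = √1.7355 = 1.317%.
VaR = 1.282 × 1.317% = 1.688%; on $75,000,000 that is $1,266,000.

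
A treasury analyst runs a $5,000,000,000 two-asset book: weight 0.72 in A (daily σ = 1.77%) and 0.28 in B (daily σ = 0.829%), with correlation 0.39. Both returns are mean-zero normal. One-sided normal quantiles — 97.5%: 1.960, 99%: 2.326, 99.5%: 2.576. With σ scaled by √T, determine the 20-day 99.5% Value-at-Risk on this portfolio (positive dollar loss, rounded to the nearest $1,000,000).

$796,000,000

σ_p = √(0.72²·1.77² + 0.28²·0.829² + 2·0.39·0.72·0.28·1.77·0.829) = 1.382%.
σ_{20d} = 1.382% × √20 = 6.180%.
VaR = 2.576 × 6.180% = 15.920%; on $5,000,000,000 that is $796,000,000.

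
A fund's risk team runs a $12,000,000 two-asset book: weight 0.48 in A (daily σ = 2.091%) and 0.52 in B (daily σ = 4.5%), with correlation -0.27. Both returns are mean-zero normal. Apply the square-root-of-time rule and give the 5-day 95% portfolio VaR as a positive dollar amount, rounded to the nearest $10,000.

σ_p = √(0.48²·2.091² + 0.52²·4.5² + 2·-0.27·0.48·0.52·2.091·4.5) = 2.284%.
σ_{5d} = 2.284% × √5 = 5.107%.
z(95%) = 1.645.
VaR = 1.645 × 5.107% = 8.401%; on $12,000,000 that is $1,008,120.

$1,010,000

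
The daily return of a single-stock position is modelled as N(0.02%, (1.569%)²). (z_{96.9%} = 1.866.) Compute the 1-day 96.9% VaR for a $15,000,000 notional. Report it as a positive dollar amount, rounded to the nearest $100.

$436,200

VaR = −μ + z·σ = −(0.02%) + 1.866 × 1.569% = 2.908%.
On $15,000,000: 0.02908 × $15,000,000 = $436,200.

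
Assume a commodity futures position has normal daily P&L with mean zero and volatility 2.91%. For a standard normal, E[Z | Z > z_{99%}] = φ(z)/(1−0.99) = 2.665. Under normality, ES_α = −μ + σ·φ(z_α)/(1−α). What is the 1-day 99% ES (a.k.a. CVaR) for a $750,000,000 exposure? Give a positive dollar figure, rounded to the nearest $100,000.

$58,200,000

ES = 2.91% × 2.665 = 7.755%.
On $750,000,000: 0.07755 × $750,000,000 = $58,162,500.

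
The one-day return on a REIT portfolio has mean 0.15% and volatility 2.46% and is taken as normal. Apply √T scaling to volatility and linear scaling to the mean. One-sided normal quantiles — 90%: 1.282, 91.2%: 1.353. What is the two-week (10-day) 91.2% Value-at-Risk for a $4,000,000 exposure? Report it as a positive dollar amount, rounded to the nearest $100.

σ_{10d} = 2.46% × √10 = 7.779%; μ_{10d} = 10 × 0.15% = 1.500%.
VaR = −(1.500%) + 1.353 × 7.779% = 9.025%.
On $4,000,000: 0.09025 × $4,000,000 = $361,000.

$361,000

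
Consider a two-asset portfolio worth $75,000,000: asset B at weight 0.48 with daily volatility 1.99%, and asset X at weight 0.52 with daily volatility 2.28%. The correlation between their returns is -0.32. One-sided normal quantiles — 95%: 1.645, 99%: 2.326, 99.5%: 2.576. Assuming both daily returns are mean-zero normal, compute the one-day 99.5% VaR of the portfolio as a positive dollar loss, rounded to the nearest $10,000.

σ_p² = 0.48²·1.99² + 0.52²·2.28² + 2·-0.32·0.48·0.52·1.99·2.28 = 1.5933 (%²).
σ_p = √1.5933 = 1.262%.
VaR = 2.576 × 1.262% = 3.251%; on $75,000,000 that is $2,438,250.

$2,440,000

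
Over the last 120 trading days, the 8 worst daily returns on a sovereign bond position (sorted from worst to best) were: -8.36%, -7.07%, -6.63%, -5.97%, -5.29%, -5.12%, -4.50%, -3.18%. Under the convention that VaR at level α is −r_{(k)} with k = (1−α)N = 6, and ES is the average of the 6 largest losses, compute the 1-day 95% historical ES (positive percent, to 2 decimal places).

The 6 worst returns sum to -38.44%.
ES = −(-38.44%) / 6 = 6.4066…% ≈ 6.41%.

6.41%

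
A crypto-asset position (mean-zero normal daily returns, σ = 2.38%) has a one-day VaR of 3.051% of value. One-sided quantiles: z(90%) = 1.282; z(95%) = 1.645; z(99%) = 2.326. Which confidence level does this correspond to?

Implied z = VaR/σ = 3.051 / 2.38 = 1.282.
This matches z(90%) = 1.282.

90%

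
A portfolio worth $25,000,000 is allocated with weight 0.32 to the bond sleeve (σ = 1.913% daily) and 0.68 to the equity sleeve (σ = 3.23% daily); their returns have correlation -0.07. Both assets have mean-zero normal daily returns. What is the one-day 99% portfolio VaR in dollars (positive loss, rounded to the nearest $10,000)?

σ_p² = 0.32²·1.913² + 0.68²·3.23² + 2·-0.07·0.32·0.68·1.913·3.23 = 5.0107 (%²).
σ_p = √5.0107 = 2.238%.
At 99%, z = 2.326.
VaR = 2.326 × 2.238% = 5.206%; on $25,000,000 that is $1,301,500.

$1,300,000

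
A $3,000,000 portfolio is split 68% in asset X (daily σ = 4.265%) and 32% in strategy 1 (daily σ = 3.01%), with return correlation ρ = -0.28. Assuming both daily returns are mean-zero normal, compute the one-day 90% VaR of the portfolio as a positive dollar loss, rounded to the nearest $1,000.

σ_p² = 0.68²·4.265² + 0.32²·3.01² + 2·-0.28·0.68·0.32·4.265·3.01 = 7.7746 (%²).
σ_p = √7.7746 = 2.788%.
At 90%, z = 1.282.
VaR = 1.282 × 2.788% = 3.574%; on $3,000,000 that is $107,220.

$107,000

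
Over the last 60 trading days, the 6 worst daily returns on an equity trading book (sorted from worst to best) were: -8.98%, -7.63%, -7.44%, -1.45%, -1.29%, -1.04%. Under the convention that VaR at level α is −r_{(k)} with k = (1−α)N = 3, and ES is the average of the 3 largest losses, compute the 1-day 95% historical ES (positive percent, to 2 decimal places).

The 3 worst returns sum to -24.05%.
ES = −(-24.05%) / 3 = 8.0166…% ≈ 8.02%.

8.02%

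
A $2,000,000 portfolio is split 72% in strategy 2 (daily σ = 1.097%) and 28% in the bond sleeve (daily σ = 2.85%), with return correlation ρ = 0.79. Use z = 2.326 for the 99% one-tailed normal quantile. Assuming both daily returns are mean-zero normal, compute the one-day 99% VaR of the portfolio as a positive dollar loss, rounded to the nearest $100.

$69,900

σ_p² = 0.72²·1.097² + 0.28²·2.85² + 2·0.79·0.72·0.28·1.097·2.85 = 2.2565 (%²).
σ_p = √2.2565 = 1.502%.
VaR = 2.326 × 1.502% = 3.494%; on $2,000,000 that is $69,880.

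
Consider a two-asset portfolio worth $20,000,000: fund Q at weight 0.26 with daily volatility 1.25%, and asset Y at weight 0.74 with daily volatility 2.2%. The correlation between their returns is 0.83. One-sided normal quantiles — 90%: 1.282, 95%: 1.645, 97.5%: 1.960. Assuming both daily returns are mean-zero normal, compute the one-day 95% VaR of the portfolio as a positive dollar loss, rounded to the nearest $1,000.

σ_p² = 0.26²·1.25² + 0.74²·2.2² + 2·0.83·0.26·0.74·1.25·2.2 = 3.6343 (%²).
σ_p = √3.6343 = 1.906%.
VaR = 1.645 × 1.906% = 3.135%; on $20,000,000 that is $627,000.

$627,000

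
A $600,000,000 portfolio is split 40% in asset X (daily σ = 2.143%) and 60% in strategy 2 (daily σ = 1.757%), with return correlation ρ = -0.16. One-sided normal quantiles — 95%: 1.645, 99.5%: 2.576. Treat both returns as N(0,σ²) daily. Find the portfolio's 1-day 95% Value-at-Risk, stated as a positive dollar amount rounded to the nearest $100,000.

$12,300,000

σ_p² = 0.4²·2.143² + 0.6²·1.757² + 2·-0.16·0.4·0.6·2.143·1.757 = 1.5570 (%²).
σ_p = √1.5570 = 1.248%.
VaR = 1.645 × 1.248% = 2.053%; on $600,000,000 that is $12,318,000.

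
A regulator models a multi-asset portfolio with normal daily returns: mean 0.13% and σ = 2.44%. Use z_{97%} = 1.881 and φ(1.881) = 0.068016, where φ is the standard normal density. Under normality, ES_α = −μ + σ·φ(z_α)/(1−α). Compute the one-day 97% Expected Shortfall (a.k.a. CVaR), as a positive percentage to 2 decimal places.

5.40%

Tail multiplier: φ(z)/(1−α) = 0.068016 / 0.03 = 2.267.
ES = −(0.13%) + 2.44% × 2.267 = 5.401%.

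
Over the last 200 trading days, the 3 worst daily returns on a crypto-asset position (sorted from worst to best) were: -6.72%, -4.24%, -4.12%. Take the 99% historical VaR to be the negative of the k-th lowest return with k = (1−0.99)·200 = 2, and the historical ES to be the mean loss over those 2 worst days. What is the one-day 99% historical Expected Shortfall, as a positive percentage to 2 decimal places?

The 2 worst returns sum to -10.96%.
ES = −(-10.96%) / 2 = 5.48%.

5.48%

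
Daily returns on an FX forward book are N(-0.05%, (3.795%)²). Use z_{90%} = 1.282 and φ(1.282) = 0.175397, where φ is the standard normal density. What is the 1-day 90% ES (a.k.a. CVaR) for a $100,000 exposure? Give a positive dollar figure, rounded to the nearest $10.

$6,710

Tail multiplier: φ(z)/(1−α) = 0.175397 / 0.1 = 1.754.
ES = −(-0.05%) + 3.795% × 1.754 = 6.706%.
On $100,000: 0.06706 × $100,000 = $6,706.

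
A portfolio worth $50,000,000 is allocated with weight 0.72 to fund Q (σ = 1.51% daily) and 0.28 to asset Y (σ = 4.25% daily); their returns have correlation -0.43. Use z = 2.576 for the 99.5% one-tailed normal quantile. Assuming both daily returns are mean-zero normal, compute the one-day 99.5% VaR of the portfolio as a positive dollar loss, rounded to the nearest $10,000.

σ_p² = 0.72²·1.51² + 0.28²·4.25² + 2·-0.43·0.72·0.28·1.51·4.25 = 1.4855 (%²).
σ_p = √1.4855 = 1.219%.
VaR = 2.576 × 1.219% = 3.140%; on $50,000,000 that is $1,570,000.

$1,570,000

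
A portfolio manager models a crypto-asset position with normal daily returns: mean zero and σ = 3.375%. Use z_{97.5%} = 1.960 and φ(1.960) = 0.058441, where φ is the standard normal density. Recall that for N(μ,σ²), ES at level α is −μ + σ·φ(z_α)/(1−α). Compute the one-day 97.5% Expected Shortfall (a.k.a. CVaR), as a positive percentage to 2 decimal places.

7.89%

Tail multiplier: φ(z)/(1−α) = 0.058441 / 0.025 = 2.338.
ES = 3.375% × 2.338 = 7.891%.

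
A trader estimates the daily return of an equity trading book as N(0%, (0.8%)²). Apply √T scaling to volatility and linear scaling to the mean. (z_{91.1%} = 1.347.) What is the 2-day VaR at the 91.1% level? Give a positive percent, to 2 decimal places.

1.52%

σ_{2d} = 0.8% × √2 = 1.131%.
VaR = 1.347 × 1.131% = 1.523%.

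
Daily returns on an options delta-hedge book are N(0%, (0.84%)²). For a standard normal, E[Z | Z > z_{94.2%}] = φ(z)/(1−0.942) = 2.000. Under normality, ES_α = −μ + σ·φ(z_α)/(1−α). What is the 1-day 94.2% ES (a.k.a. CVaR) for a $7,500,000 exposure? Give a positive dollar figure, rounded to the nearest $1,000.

ES = 0.84% × 2.000 = 1.680%.
On $7,500,000: 0.01680 × $7,500,000 = $126,000.

$126,000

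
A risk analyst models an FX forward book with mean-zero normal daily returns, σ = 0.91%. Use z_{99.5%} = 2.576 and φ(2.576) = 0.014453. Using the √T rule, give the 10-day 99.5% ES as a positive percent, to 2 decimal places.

8.32%

σ_{10d} = 0.91% × √10 = 2.878%.
ES multiplier = φ(z)/(1−α) = 0.014453/0.005 = 2.891.
ES = 2.878% × 2.891 = 8.320%.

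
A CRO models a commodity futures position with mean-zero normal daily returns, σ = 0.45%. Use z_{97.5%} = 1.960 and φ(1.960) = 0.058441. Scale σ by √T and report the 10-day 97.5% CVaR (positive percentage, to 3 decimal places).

σ_{10d} = 0.45% × √10 = 1.423%.
ES multiplier = φ(z)/(1−α) = 0.058441/0.025 = 2.338.
ES = 1.423% × 2.338 = 3.327%.

3.327%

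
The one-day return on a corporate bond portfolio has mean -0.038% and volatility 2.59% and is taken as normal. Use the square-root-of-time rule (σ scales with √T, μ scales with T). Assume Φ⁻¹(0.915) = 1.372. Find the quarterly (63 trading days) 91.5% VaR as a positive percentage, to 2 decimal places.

30.60%

σ_{63d} = 2.59% × √63 = 20.557%; μ_{63d} = 63 × -0.038% = -2.394%.
VaR = −(-2.394%) + 1.372 × 20.557% = 30.598%.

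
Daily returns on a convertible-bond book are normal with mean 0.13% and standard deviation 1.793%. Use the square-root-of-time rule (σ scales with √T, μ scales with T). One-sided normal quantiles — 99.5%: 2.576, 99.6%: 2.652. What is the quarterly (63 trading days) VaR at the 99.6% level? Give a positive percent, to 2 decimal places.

29.55%

σ_{63d} = 1.793% × √63 = 14.231%; μ_{63d} = 63 × 0.13% = 8.190%.
VaR = −(8.190%) + 2.652 × 14.231% = 29.551%.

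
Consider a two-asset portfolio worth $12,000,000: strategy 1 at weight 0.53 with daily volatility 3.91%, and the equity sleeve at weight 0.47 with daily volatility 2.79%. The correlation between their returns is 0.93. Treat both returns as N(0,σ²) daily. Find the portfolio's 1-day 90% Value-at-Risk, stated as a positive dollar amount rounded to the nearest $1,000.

$512,000

σ_p² = 0.53²·3.91² + 0.47²·2.79² + 2·0.93·0.53·0.47·3.91·2.79 = 11.0683 (%²).
σ_p = √11.0683 = 3.327%.
At 90%, z = 1.282.
VaR = 1.282 × 3.327% = 4.265%; on $12,000,000 that is $511,800.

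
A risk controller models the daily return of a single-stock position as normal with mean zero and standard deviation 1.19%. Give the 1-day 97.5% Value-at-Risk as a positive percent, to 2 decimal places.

At 97.5% one-sided, z = 1.960.
VaR = z·σ = 1.960 × 1.19% = 2.332%.

2.33%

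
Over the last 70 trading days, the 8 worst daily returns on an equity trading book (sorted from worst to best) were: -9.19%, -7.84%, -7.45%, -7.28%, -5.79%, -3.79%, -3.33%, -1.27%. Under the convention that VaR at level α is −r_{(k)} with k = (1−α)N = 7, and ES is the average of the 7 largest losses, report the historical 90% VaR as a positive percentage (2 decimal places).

k = 7; the 7th lowest return is -3.33%, so VaR = 3.33%.

3.33%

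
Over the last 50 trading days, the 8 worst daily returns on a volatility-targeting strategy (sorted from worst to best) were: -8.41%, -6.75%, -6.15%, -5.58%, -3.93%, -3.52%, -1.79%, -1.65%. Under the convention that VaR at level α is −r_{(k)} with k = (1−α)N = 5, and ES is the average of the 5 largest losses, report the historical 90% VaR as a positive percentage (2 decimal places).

3.93%

k = 5; the 5th lowest return is -3.93%, so VaR = 3.93%.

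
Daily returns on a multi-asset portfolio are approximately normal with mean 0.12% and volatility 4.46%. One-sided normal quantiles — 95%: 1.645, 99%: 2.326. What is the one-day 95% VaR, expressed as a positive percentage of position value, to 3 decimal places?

VaR = −μ + z·σ = −(0.12%) + 1.645 × 4.46% = 7.217%.

7.217%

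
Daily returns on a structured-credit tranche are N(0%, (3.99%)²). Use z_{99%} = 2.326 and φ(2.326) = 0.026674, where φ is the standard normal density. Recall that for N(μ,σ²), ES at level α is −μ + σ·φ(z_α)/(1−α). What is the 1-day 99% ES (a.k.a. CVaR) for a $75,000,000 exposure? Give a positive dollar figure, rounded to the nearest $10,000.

Tail multiplier: φ(z)/(1−α) = 0.026674 / 0.01 = 2.667.
ES = 3.99% × 2.667 = 10.641%.
On $75,000,000: 0.10641 × $75,000,000 = $7,980,750.

$7,980,000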